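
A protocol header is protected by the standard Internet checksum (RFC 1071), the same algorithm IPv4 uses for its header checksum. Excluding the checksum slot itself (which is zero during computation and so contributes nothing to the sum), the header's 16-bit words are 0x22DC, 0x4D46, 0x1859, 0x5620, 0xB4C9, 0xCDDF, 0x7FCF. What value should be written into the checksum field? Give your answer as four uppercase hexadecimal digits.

One's-complement addition (fold any carry out of bit 15 back into bit 0):
  0x22DC + 0x4D46 = 0x07022
  0x7022 + 0x1859 = 0x0887B
  0x887B + 0x5620 = 0x0DE9B
  0xDE9B + 0xB4C9 = 0x19364 → wrap carry → 0x9365
  0x9365 + 0xCDDF = 0x16144 → wrap carry → 0x6145
  0x6145 + 0x7FCF = 0x0E114
One's-complement sum = 0xE114.
Checksum = ~0xE114 & 0xFFFF = 0x1EEB.

1EEB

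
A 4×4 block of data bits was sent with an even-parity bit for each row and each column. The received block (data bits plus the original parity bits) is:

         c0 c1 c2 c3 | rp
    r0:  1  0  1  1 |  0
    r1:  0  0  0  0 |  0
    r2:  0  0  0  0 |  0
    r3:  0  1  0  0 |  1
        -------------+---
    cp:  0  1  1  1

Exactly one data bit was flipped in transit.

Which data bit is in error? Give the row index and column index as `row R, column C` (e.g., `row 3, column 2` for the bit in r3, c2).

Recompute each row's even parity and compare to rp:
  r0: data parity 1, sent rp 0 → mismatch
  r1: data parity 0, sent rp 0 → ok
  r2: data parity 0, sent rp 0 → ok
  r3: data parity 1, sent rp 1 → ok
Recompute each column's even parity and compare to cp:
  c0: data parity 1, sent cp 0 → mismatch
  c1: data parity 1, sent cp 1 → ok
  c2: data parity 1, sent cp 1 → ok
  c3: data parity 1, sent cp 1 → ok
Exactly one row (r0) and one column (c0) fail → the flipped bit is at their intersection.

row 0, column 0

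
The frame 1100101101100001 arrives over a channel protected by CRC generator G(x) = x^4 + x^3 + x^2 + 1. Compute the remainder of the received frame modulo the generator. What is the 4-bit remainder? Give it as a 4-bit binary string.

Modulo-2 division of 1100101101100001 by 11101:
  pos 0: 11001 XOR 11101 = 00100
  pos 2: 10001 XOR 11101 = 01100
  pos 3: 11001 XOR 11101 = 00100
  pos 5: 10001 XOR 11101 = 01100
  pos 6: 11001 XOR 11101 = 00100
  pos 8: 10000 XOR 11101 = 01101
  pos 9: 11010 XOR 11101 = 00111
  pos 11: 11101 XOR 11101 = 00000
Remainder = 0000 (zero — the frame passes the CRC check).

0000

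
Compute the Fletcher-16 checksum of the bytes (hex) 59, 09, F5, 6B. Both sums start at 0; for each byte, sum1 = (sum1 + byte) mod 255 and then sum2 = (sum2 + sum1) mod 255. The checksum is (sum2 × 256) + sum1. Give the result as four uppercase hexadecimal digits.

D7C3

Running sums (mod 255):
  after byte 0 (59): sum1=89, sum2=89
  after byte 1 (09): sum1=98, sum2=187
  after byte 2 (F5): sum1=88, sum2=20
  after byte 3 (6B): sum1=195, sum2=215
Checksum = sum2·256 + sum1 = 215·256 + 195 = 55235 = 0xD7C3.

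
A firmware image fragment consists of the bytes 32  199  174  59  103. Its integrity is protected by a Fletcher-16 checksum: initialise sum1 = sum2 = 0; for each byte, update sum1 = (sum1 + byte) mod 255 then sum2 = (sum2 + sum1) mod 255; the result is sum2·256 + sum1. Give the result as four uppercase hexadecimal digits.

A939

Running sums (mod 255):
  after byte 0 (32): sum1=32, sum2=32
  after byte 1 (199): sum1=231, sum2=8
  after byte 2 (174): sum1=150, sum2=158
  after byte 3 (59): sum1=209, sum2=112
  after byte 4 (103): sum1=57, sum2=169
Checksum = sum2·256 + sum1 = 169·256 + 57 = 43321 = 0xA939.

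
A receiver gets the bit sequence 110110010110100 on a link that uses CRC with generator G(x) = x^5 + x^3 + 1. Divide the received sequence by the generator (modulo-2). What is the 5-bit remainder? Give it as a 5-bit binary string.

11010

Modulo-2 division of 110110010110100 by 101001:
  pos 0: 110110 XOR 101001 = 011111
  pos 1: 111110 XOR 101001 = 010111
  pos 2: 101111 XOR 101001 = 000110
  pos 5: 110011 XOR 101001 = 011010
  pos 6: 110100 XOR 101001 = 011101
  pos 7: 111011 XOR 101001 = 010010
  pos 8: 100100 XOR 101001 = 001101
Remainder = 11010 (nonzero — an error is detected).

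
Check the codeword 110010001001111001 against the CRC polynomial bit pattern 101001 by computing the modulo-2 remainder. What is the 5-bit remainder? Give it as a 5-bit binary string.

Modulo-2 division of 110010001001111001 by 101001:
  pos 0: 110010 XOR 101001 = 011011
  pos 1: 110110 XOR 101001 = 011111
  pos 2: 111110 XOR 101001 = 010111
  pos 3: 101111 XOR 101001 = 000110
  pos 6: 110001 XOR 101001 = 011000
  pos 7: 110001 XOR 101001 = 011000
  pos 8: 110001 XOR 101001 = 011000
  pos 9: 110001 XOR 101001 = 011000
  pos 10: 110000 XOR 101001 = 011001
  pos 11: 110010 XOR 101001 = 011011
  pos 12: 110111 XOR 101001 = 011110
Remainder = 11110 (nonzero — an error is detected).

11110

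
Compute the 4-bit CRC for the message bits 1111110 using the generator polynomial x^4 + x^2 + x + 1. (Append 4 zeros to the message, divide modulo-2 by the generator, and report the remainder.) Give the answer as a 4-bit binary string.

Append 4 zeros: 11111100000. Divide by 10111 (XOR where the leading bit is 1):
  pos 0: 11111 XOR 10111 = 01000
  pos 1: 10001 XOR 10111 = 00110
  pos 3: 11000 XOR 10111 = 01111
  pos 4: 11110 XOR 10111 = 01001
  pos 5: 10010 XOR 10111 = 00101
Remainder (last 4 bits) = 1010. This is the CRC / FCS.

1010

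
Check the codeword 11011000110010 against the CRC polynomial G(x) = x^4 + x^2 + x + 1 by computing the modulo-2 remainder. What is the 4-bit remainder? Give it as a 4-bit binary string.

Modulo-2 division of 11011000110010 by 10111:
  pos 0: 11011 XOR 10111 = 01100
  pos 1: 11000 XOR 10111 = 01111
  pos 2: 11110 XOR 10111 = 01001
  pos 3: 10010 XOR 10111 = 00101
  pos 5: 10111 XOR 10111 = 00000
Remainder = 0010 (nonzero — an error is detected).

0010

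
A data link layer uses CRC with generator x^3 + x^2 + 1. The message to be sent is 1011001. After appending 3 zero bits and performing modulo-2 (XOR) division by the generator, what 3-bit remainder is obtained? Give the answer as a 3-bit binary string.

Append 3 zeros: 1011001000. Divide by 1101 (XOR where the leading bit is 1):
  pos 0: 1011 XOR 1101 = 0110
  pos 1: 1100 XOR 1101 = 0001
  pos 4: 1010 XOR 1101 = 0111
  pos 5: 1110 XOR 1101 = 0011
Remainder (last 3 bits) = 110. This is the CRC / FCS.

110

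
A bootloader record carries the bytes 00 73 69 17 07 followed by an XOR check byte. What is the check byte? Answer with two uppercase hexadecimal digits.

XOR the bytes together:
  start with 0x00
  0x00 ⊕ 0x73 = 0x73
  0x73 ⊕ 0x69 = 0x1A
  0x1A ⊕ 0x17 = 0x0D
  0x0D ⊕ 0x07 = 0x0A

0A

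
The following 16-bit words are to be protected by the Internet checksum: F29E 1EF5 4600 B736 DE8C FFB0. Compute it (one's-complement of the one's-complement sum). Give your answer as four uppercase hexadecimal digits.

One's-complement addition (fold any carry out of bit 15 back into bit 0):
  0xF29E + 0x1EF5 = 0x11193 → wrap carry → 0x1194
  0x1194 + 0x4600 = 0x05794
  0x5794 + 0xB736 = 0x10ECA → wrap carry → 0x0ECB
  0x0ECB + 0xDE8C = 0x0ED57
  0xED57 + 0xFFB0 = 0x1ED07 → wrap carry → 0xED08
One's-complement sum = 0xED08.
Checksum = ~0xED08 & 0xFFFF = 0x12F7.

12F7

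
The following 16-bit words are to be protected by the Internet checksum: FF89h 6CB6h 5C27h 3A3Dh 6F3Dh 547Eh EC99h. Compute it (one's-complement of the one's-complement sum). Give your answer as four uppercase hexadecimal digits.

One's-complement addition (fold any carry out of bit 15 back into bit 0):
  0xFF89 + 0x6CB6 = 0x16C3F → wrap carry → 0x6C40
  0x6C40 + 0x5C27 = 0x0C867
  0xC867 + 0x3A3D = 0x102A4 → wrap carry → 0x02A5
  0x02A5 + 0x6F3D = 0x071E2
  0x71E2 + 0x547E = 0x0C660
  0xC660 + 0xEC99 = 0x1B2F9 → wrap carry → 0xB2FA
One's-complement sum = 0xB2FA.
Checksum = ~0xB2FA & 0xFFFF = 0x4D05.

4D05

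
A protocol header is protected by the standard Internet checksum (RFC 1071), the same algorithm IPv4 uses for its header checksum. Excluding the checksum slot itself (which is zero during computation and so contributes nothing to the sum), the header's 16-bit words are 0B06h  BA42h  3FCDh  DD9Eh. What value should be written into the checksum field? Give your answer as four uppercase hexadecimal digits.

1D4B

One's-complement addition (fold any carry out of bit 15 back into bit 0):
  0x0B06 + 0xBA42 = 0x0C548
  0xC548 + 0x3FCD = 0x10515 → wrap carry → 0x0516
  0x0516 + 0xDD9E = 0x0E2B4
One's-complement sum = 0xE2B4.
Checksum = ~0xE2B4 & 0xFFFF = 0x1D4B.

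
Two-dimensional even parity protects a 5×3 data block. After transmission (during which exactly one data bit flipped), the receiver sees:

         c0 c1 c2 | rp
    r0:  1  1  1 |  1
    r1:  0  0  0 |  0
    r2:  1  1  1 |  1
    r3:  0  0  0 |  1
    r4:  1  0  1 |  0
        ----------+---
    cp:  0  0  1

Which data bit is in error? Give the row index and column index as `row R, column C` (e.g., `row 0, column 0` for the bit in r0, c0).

Recompute each row's even parity and compare to rp:
  r0: data parity 1, sent rp 1 → ok
  r1: data parity 0, sent rp 0 → ok
  r2: data parity 1, sent rp 1 → ok
  r3: data parity 0, sent rp 1 → mismatch
  r4: data parity 0, sent rp 0 → ok
Recompute each column's even parity and compare to cp:
  c0: data parity 1, sent cp 0 → mismatch
  c1: data parity 0, sent cp 0 → ok
  c2: data parity 1, sent cp 1 → ok
Exactly one row (r3) and one column (c0) fail → the flipped bit is at their intersection.

row 3, column 0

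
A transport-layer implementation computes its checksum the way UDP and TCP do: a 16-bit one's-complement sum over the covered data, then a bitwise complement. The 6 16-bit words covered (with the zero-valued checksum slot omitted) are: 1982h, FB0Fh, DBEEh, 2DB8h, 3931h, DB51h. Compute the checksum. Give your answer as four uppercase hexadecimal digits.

One's-complement addition (fold any carry out of bit 15 back into bit 0):
  0x1982 + 0xFB0F = 0x11491 → wrap carry → 0x1492
  0x1492 + 0xDBEE = 0x0F080
  0xF080 + 0x2DB8 = 0x11E38 → wrap carry → 0x1E39
  0x1E39 + 0x3931 = 0x0576A
  0x576A + 0xDB51 = 0x132BB → wrap carry → 0x32BC
One's-complement sum = 0x32BC.
Checksum = ~0x32BC & 0xFFFF = 0xCD43.

CD43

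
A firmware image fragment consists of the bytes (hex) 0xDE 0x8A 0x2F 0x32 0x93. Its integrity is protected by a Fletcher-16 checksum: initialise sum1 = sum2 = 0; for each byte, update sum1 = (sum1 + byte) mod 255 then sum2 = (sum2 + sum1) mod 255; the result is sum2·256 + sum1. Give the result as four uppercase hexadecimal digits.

0A5E

Running sums (mod 255):
  after byte 0 (0xDE): sum1=222, sum2=222
  after byte 1 (0x8A): sum1=105, sum2=72
  after byte 2 (0x2F): sum1=152, sum2=224
  after byte 3 (0x32): sum1=202, sum2=171
  after byte 4 (0x93): sum1=94, sum2=10
Checksum = sum2·256 + sum1 = 10·256 + 94 = 2654 = 0x0A5E.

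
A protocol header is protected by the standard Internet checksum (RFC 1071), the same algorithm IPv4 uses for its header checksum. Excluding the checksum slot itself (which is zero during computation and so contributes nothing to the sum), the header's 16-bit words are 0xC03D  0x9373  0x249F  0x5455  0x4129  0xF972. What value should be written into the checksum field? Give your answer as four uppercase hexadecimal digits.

One's-complement addition (fold any carry out of bit 15 back into bit 0):
  0xC03D + 0x9373 = 0x153B0 → wrap carry → 0x53B1
  0x53B1 + 0x249F = 0x07850
  0x7850 + 0x5455 = 0x0CCA5
  0xCCA5 + 0x4129 = 0x10DCE → wrap carry → 0x0DCF
  0x0DCF + 0xF972 = 0x10741 → wrap carry → 0x0742
One's-complement sum = 0x0742.
Checksum = ~0x0742 & 0xFFFF = 0xF8BD.

F8BD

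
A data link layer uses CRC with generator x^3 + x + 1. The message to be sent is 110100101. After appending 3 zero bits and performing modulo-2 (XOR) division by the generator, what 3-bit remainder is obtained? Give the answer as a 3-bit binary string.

011

Append 3 zeros: 110100101000. Divide by 1011 (XOR where the leading bit is 1):
  pos 0: 1101 XOR 1011 = 0110
  pos 1: 1100 XOR 1011 = 0111
  pos 2: 1110 XOR 1011 = 0101
  pos 3: 1011 XOR 1011 = 0000
  pos 8: 1000 XOR 1011 = 0011
Remainder (last 3 bits) = 011. This is the CRC / FCS.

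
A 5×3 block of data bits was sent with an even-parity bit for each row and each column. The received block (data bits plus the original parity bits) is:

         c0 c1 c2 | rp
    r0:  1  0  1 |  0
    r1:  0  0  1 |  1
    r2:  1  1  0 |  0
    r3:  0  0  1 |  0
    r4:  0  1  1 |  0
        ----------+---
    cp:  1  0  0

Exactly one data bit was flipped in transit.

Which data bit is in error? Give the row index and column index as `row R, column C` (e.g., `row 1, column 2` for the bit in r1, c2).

Recompute each row's even parity and compare to rp:
  r0: data parity 0, sent rp 0 → ok
  r1: data parity 1, sent rp 1 → ok
  r2: data parity 0, sent rp 0 → ok
  r3: data parity 1, sent rp 0 → mismatch
  r4: data parity 0, sent rp 0 → ok
Recompute each column's even parity and compare to cp:
  c0: data parity 0, sent cp 1 → mismatch
  c1: data parity 0, sent cp 0 → ok
  c2: data parity 0, sent cp 0 → ok
Exactly one row (r3) and one column (c0) fail → the flipped bit is at their intersection.

row 3, column 0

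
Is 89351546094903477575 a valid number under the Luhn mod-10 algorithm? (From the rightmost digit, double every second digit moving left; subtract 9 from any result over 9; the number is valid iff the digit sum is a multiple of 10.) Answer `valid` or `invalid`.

invalid

From the right, keep odd positions and double even positions (subtract 9 from any doubled value over 9):
  doubled (positions 2,4,...): 5 5 8 0 8 0 8 2 6 7 → sum 49
  kept (positions 1,3,...): 5 5 7 3 9 9 6 5 5 9 → sum 63
Total = 112.
112 mod 10 = 2, so the number is invalid.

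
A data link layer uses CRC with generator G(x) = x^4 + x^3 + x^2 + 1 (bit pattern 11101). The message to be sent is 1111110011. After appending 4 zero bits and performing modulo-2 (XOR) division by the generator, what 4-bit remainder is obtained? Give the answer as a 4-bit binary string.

0000

Append 4 zeros: 11111100110000. Divide by 11101 (XOR where the leading bit is 1):
  pos 0: 11111 XOR 11101 = 00010
  pos 3: 10100 XOR 11101 = 01001
  pos 4: 10011 XOR 11101 = 01110
  pos 5: 11101 XOR 11101 = 00000
Remainder (last 4 bits) = 0000. This is the CRC / FCS.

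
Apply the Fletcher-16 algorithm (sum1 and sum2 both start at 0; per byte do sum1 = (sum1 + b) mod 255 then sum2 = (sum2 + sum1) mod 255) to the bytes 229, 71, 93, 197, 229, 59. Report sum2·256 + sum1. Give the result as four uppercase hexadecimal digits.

Running sums (mod 255):
  after byte 0 (229): sum1=229, sum2=229
  after byte 1 (71): sum1=45, sum2=19
  after byte 2 (93): sum1=138, sum2=157
  after byte 3 (197): sum1=80, sum2=237
  after byte 4 (229): sum1=54, sum2=36
  after byte 5 (59): sum1=113, sum2=149
Checksum = sum2·256 + sum1 = 149·256 + 113 = 38257 = 0x9571.

9571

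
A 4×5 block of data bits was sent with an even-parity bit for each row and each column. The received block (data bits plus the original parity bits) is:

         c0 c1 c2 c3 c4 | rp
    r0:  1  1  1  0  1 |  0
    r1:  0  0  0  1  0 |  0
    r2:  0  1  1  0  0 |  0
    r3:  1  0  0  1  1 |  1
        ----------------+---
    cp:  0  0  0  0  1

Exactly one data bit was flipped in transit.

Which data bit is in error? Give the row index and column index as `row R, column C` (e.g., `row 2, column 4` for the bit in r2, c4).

Recompute each row's even parity and compare to rp:
  r0: data parity 0, sent rp 0 → ok
  r1: data parity 1, sent rp 0 → mismatch
  r2: data parity 0, sent rp 0 → ok
  r3: data parity 1, sent rp 1 → ok
Recompute each column's even parity and compare to cp:
  c0: data parity 0, sent cp 0 → ok
  c1: data parity 0, sent cp 0 → ok
  c2: data parity 0, sent cp 0 → ok
  c3: data parity 0, sent cp 0 → ok
  c4: data parity 0, sent cp 1 → mismatch
Exactly one row (r1) and one column (c4) fail → the flipped bit is at their intersection.

row 1, column 4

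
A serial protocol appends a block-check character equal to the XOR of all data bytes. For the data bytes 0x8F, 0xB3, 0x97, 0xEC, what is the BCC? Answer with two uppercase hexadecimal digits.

XOR the bytes together:
  start with 0x8F
  0x8F ⊕ 0xB3 = 0x3C
  0x3C ⊕ 0x97 = 0xAB
  0xAB ⊕ 0xEC = 0x47

47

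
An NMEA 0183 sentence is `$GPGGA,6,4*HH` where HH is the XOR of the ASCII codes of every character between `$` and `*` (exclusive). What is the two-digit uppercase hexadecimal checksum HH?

54

XOR the ASCII codes of the payload characters:
  'G' = 0x47 → acc = 0x47
  'P' = 0x50 → acc = 0x17
  'G' = 0x47 → acc = 0x50
  'G' = 0x47 → acc = 0x17
  'A' = 0x41 → acc = 0x56
  ',' = 0x2C → acc = 0x7A
  '6' = 0x36 → acc = 0x4C
  ',' = 0x2C → acc = 0x60
  '4' = 0x34 → acc = 0x54
Checksum = 0x54.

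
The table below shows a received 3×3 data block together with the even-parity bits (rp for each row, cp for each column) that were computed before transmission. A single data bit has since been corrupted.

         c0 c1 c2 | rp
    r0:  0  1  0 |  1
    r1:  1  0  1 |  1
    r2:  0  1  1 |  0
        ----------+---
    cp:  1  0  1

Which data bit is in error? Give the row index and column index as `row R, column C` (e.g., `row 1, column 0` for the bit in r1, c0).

Recompute each row's even parity and compare to rp:
  r0: data parity 1, sent rp 1 → ok
  r1: data parity 0, sent rp 1 → mismatch
  r2: data parity 0, sent rp 0 → ok
Recompute each column's even parity and compare to cp:
  c0: data parity 1, sent cp 1 → ok
  c1: data parity 0, sent cp 0 → ok
  c2: data parity 0, sent cp 1 → mismatch
Exactly one row (r1) and one column (c2) fail → the flipped bit is at their intersection.

row 1, column 2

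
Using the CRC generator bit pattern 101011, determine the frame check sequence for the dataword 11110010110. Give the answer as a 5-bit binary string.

Append 5 zeros: 1111001011000000. Divide by 101011 (XOR where the leading bit is 1):
  pos 0: 111100 XOR 101011 = 010111
  pos 1: 101111 XOR 101011 = 000100
  pos 4: 100011 XOR 101011 = 001000
  pos 6: 100000 XOR 101011 = 001011
  pos 8: 101100 XOR 101011 = 000111
Remainder (last 5 bits) = 11100. This is the CRC / FCS.

11100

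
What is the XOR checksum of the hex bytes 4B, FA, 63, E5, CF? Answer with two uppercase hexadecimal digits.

F8

XOR the bytes together:
  start with 0x4B
  0x4B ⊕ 0xFA = 0xB1
  0xB1 ⊕ 0x63 = 0xD2
  0xD2 ⊕ 0xE5 = 0x37
  0x37 ⊕ 0xCF = 0xF8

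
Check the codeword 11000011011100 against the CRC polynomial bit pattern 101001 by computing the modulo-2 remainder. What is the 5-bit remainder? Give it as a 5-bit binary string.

01000

Modulo-2 division of 11000011011100 by 101001:
  pos 0: 110000 XOR 101001 = 011001
  pos 1: 110011 XOR 101001 = 011010
  pos 2: 110101 XOR 101001 = 011100
  pos 3: 111000 XOR 101001 = 010001
  pos 4: 100011 XOR 101001 = 001010
  pos 6: 101011 XOR 101001 = 000010
Remainder = 01000 (nonzero — an error is detected).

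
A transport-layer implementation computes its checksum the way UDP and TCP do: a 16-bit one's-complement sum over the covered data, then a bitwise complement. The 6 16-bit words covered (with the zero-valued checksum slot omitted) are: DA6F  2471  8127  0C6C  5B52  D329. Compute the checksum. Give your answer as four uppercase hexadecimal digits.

One's-complement addition (fold any carry out of bit 15 back into bit 0):
  0xDA6F + 0x2471 = 0x0FEE0
  0xFEE0 + 0x8127 = 0x18007 → wrap carry → 0x8008
  0x8008 + 0x0C6C = 0x08C74
  0x8C74 + 0x5B52 = 0x0E7C6
  0xE7C6 + 0xD329 = 0x1BAEF → wrap carry → 0xBAF0
One's-complement sum = 0xBAF0.
Checksum = ~0xBAF0 & 0xFFFF = 0x450F.

450F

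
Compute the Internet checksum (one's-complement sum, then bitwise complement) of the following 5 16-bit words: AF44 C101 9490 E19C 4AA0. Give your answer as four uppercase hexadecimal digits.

CEEB

One's-complement addition (fold any carry out of bit 15 back into bit 0):
  0xAF44 + 0xC101 = 0x17045 → wrap carry → 0x7046
  0x7046 + 0x9490 = 0x104D6 → wrap carry → 0x04D7
  0x04D7 + 0xE19C = 0x0E673
  0xE673 + 0x4AA0 = 0x13113 → wrap carry → 0x3114
One's-complement sum = 0x3114.
Checksum = ~0x3114 & 0xFFFF = 0xCEEB.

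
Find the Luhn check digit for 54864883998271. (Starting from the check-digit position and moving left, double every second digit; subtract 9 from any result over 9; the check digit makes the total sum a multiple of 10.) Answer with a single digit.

2

Partial digits right→left: 1 7 2 8 9 9 3 8 8 4 6 8 4 5
Double every second digit counting from the check-digit position (so the 1st, 3rd, 5th, ... of the partial from the right).
  doubled (with −9 where >9): 2 4 9 6 7 3 8 → sum 39
  kept as-is: 7 8 9 8 4 8 5 → sum 49
Total = 39 + 49 = 88.
Check digit = (10 − (88 mod 10)) mod 10 = 2.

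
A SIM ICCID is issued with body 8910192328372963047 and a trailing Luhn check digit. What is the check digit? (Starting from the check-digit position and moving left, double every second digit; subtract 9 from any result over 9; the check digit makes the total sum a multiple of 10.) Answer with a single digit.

Partial digits right→left: 7 4 0 3 6 9 2 7 3 8 2 3 2 9 1 0 1 9 8
Double every second digit counting from the check-digit position (so the 1st, 3rd, 5th, ... of the partial from the right).
  doubled (with −9 where >9): 5 0 3 4 6 4 4 2 2 7 → sum 37
  kept as-is: 4 3 9 7 8 3 9 0 9 → sum 52
Total = 37 + 52 = 89.
Check digit = (10 − (89 mod 10)) mod 10 = 1.

1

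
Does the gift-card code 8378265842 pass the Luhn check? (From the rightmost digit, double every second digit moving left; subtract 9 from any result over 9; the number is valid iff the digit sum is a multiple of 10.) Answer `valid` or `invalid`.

invalid

From the right, keep odd positions and double even positions (subtract 9 from any doubled value over 9):
  doubled (positions 2,4,...): 8 1 4 5 7 → sum 25
  kept (positions 1,3,...): 2 8 6 8 3 → sum 27
Total = 52.
52 mod 10 = 2, so the number is invalid.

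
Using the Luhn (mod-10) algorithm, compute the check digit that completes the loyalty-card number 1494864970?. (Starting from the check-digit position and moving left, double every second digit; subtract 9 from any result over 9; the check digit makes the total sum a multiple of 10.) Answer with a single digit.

3

Partial digits right→left: 0 7 9 4 6 8 4 9 4 1
Double every second digit counting from the check-digit position (so the 1st, 3rd, 5th, ... of the partial from the right).
  doubled (with −9 where >9): 0 9 3 8 8 → sum 28
  kept as-is: 7 4 8 9 1 → sum 29
Total = 28 + 29 = 57.
Check digit = (10 − (57 mod 10)) mod 10 = 3.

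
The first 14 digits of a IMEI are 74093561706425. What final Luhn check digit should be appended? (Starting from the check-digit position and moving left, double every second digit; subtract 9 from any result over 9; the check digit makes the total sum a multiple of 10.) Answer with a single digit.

Partial digits right→left: 5 2 4 6 0 7 1 6 5 3 9 0 4 7
Double every second digit counting from the check-digit position (so the 1st, 3rd, 5th, ... of the partial from the right).
  doubled (with −9 where >9): 1 8 0 2 1 9 8 → sum 29
  kept as-is: 2 6 7 6 3 0 7 → sum 31
Total = 29 + 31 = 60.
Check digit = (10 − (60 mod 10)) mod 10 = 0.

0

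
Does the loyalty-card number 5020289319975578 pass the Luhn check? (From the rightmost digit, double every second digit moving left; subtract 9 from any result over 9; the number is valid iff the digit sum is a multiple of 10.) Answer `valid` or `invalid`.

invalid

From the right, keep odd positions and double even positions (subtract 9 from any doubled value over 9):
  doubled (positions 2,4,...): 5 1 9 2 9 4 4 1 → sum 35
  kept (positions 1,3,...): 8 5 7 9 3 8 0 0 → sum 40
Total = 75.
75 mod 10 = 5, so the number is invalid.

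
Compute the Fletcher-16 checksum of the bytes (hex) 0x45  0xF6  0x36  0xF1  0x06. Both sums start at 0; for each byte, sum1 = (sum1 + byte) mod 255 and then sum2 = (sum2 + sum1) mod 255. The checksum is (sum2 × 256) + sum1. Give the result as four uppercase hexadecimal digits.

Running sums (mod 255):
  after byte 0 (0x45): sum1=69, sum2=69
  after byte 1 (0xF6): sum1=60, sum2=129
  after byte 2 (0x36): sum1=114, sum2=243
  after byte 3 (0xF1): sum1=100, sum2=88
  after byte 4 (0x06): sum1=106, sum2=194
Checksum = sum2·256 + sum1 = 194·256 + 106 = 49770 = 0xC26A.

C26A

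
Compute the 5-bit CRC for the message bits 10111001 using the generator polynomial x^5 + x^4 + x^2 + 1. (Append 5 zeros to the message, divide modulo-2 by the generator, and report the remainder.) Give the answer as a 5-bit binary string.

00001

Append 5 zeros: 1011100100000. Divide by 110101 (XOR where the leading bit is 1):
  pos 0: 101110 XOR 110101 = 011011
  pos 1: 110110 XOR 110101 = 000011
  pos 5: 111000 XOR 110101 = 001101
  pos 7: 110100 XOR 110101 = 000001
Remainder (last 5 bits) = 00001. This is the CRC / FCS.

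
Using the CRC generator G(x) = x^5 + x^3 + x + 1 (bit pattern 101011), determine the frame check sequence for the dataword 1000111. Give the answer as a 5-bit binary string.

Append 5 zeros: 100011100000. Divide by 101011 (XOR where the leading bit is 1):
  pos 0: 100011 XOR 101011 = 001000
  pos 2: 100010 XOR 101011 = 001001
  pos 4: 100100 XOR 101011 = 001111
  pos 6: 111100 XOR 101011 = 010111
Remainder (last 5 bits) = 10111. This is the CRC / FCS.

10111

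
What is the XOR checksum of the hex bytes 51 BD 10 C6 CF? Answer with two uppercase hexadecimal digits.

XOR the bytes together:
  start with 0x51
  0x51 ⊕ 0xBD = 0xEC
  0xEC ⊕ 0x10 = 0xFC
  0xFC ⊕ 0xC6 = 0x3A
  0x3A ⊕ 0xCF = 0xF5

F5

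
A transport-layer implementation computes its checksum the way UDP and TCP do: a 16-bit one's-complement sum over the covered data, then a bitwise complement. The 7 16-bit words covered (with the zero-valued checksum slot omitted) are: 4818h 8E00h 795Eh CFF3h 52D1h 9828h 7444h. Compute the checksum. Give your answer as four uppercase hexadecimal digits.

8156

One's-complement addition (fold any carry out of bit 15 back into bit 0):
  0x4818 + 0x8E00 = 0x0D618
  0xD618 + 0x795E = 0x14F76 → wrap carry → 0x4F77
  0x4F77 + 0xCFF3 = 0x11F6A → wrap carry → 0x1F6B
  0x1F6B + 0x52D1 = 0x0723C
  0x723C + 0x9828 = 0x10A64 → wrap carry → 0x0A65
  0x0A65 + 0x7444 = 0x07EA9
One's-complement sum = 0x7EA9.
Checksum = ~0x7EA9 & 0xFFFF = 0x8156.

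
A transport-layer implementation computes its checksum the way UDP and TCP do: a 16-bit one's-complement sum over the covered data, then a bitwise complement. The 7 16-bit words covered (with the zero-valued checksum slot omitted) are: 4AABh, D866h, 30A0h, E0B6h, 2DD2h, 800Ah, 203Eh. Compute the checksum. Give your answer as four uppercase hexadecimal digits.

FD7B

One's-complement addition (fold any carry out of bit 15 back into bit 0):
  0x4AAB + 0xD866 = 0x12311 → wrap carry → 0x2312
  0x2312 + 0x30A0 = 0x053B2
  0x53B2 + 0xE0B6 = 0x13468 → wrap carry → 0x3469
  0x3469 + 0x2DD2 = 0x0623B
  0x623B + 0x800A = 0x0E245
  0xE245 + 0x203E = 0x10283 → wrap carry → 0x0284
One's-complement sum = 0x0284.
Checksum = ~0x0284 & 0xFFFF = 0xFD7B.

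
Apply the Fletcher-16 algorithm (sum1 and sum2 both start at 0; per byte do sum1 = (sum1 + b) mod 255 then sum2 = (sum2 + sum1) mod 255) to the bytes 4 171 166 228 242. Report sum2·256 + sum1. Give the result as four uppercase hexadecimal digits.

732E

Running sums (mod 255):
  after byte 0 (4): sum1=4, sum2=4
  after byte 1 (171): sum1=175, sum2=179
  after byte 2 (166): sum1=86, sum2=10
  after byte 3 (228): sum1=59, sum2=69
  after byte 4 (242): sum1=46, sum2=115
Checksum = sum2·256 + sum1 = 115·256 + 46 = 29486 = 0x732E.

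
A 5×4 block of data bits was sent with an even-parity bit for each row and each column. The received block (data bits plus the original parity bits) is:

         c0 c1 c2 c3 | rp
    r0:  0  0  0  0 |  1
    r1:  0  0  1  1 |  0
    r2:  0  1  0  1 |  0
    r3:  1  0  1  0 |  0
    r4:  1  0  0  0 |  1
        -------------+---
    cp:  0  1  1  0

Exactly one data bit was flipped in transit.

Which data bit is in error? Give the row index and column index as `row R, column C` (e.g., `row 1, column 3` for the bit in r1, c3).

row 0, column 2

Recompute each row's even parity and compare to rp:
  r0: data parity 0, sent rp 1 → mismatch
  r1: data parity 0, sent rp 0 → ok
  r2: data parity 0, sent rp 0 → ok
  r3: data parity 0, sent rp 0 → ok
  r4: data parity 1, sent rp 1 → ok
Recompute each column's even parity and compare to cp:
  c0: data parity 0, sent cp 0 → ok
  c1: data parity 1, sent cp 1 → ok
  c2: data parity 0, sent cp 1 → mismatch
  c3: data parity 0, sent cp 0 → ok
Exactly one row (r0) and one column (c2) fail → the flipped bit is at their intersection.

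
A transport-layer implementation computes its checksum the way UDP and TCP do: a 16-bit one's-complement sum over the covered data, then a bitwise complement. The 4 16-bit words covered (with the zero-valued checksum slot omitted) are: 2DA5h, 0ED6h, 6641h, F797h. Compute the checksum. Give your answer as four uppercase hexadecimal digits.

One's-complement addition (fold any carry out of bit 15 back into bit 0):
  0x2DA5 + 0x0ED6 = 0x03C7B
  0x3C7B + 0x6641 = 0x0A2BC
  0xA2BC + 0xF797 = 0x19A53 → wrap carry → 0x9A54
One's-complement sum = 0x9A54.
Checksum = ~0x9A54 & 0xFFFF = 0x65AB.

65AB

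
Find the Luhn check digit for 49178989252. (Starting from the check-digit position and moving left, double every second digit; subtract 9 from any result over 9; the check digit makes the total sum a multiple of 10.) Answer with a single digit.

9

Partial digits right→left: 2 5 2 9 8 9 8 7 1 9 4
Double every second digit counting from the check-digit position (so the 1st, 3rd, 5th, ... of the partial from the right).
  doubled (with −9 where >9): 4 4 7 7 2 8 → sum 32
  kept as-is: 5 9 9 7 9 → sum 39
Total = 32 + 39 = 71.
Check digit = (10 − (71 mod 10)) mod 10 = 9.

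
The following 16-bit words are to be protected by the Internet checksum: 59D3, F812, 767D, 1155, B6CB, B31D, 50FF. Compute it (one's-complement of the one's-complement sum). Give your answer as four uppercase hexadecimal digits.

One's-complement addition (fold any carry out of bit 15 back into bit 0):
  0x59D3 + 0xF812 = 0x151E5 → wrap carry → 0x51E6
  0x51E6 + 0x767D = 0x0C863
  0xC863 + 0x1155 = 0x0D9B8
  0xD9B8 + 0xB6CB = 0x19083 → wrap carry → 0x9084
  0x9084 + 0xB31D = 0x143A1 → wrap carry → 0x43A2
  0x43A2 + 0x50FF = 0x094A1
One's-complement sum = 0x94A1.
Checksum = ~0x94A1 & 0xFFFF = 0x6B5E.

6B5E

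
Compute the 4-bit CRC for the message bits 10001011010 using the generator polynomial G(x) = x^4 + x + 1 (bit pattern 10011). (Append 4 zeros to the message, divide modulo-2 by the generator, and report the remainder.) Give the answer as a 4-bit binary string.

0110

Append 4 zeros: 100010110100000. Divide by 10011 (XOR where the leading bit is 1):
  pos 0: 10001 XOR 10011 = 00010
  pos 3: 10011 XOR 10011 = 00000
  pos 9: 10000 XOR 10011 = 00011
Remainder (last 4 bits) = 0110. This is the CRC / FCS.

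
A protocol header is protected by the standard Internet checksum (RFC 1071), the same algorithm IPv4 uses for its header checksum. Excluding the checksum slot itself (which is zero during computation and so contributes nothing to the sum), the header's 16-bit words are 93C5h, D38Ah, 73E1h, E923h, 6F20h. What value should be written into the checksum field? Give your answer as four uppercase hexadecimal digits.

One's-complement addition (fold any carry out of bit 15 back into bit 0):
  0x93C5 + 0xD38A = 0x1674F → wrap carry → 0x6750
  0x6750 + 0x73E1 = 0x0DB31
  0xDB31 + 0xE923 = 0x1C454 → wrap carry → 0xC455
  0xC455 + 0x6F20 = 0x13375 → wrap carry → 0x3376
One's-complement sum = 0x3376.
Checksum = ~0x3376 & 0xFFFF = 0xCC89.

CC89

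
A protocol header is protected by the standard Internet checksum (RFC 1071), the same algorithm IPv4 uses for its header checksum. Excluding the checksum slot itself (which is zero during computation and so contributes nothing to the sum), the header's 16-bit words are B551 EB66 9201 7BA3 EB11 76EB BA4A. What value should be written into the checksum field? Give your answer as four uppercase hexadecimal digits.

355A

One's-complement addition (fold any carry out of bit 15 back into bit 0):
  0xB551 + 0xEB66 = 0x1A0B7 → wrap carry → 0xA0B8
  0xA0B8 + 0x9201 = 0x132B9 → wrap carry → 0x32BA
  0x32BA + 0x7BA3 = 0x0AE5D
  0xAE5D + 0xEB11 = 0x1996E → wrap carry → 0x996F
  0x996F + 0x76EB = 0x1105A → wrap carry → 0x105B
  0x105B + 0xBA4A = 0x0CAA5
One's-complement sum = 0xCAA5.
Checksum = ~0xCAA5 & 0xFFFF = 0x355A.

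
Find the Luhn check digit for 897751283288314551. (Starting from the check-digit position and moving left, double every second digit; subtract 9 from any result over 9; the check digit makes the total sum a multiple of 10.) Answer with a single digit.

Partial digits right→left: 1 5 5 4 1 3 8 8 2 3 8 2 1 5 7 7 9 8
Double every second digit counting from the check-digit position (so the 1st, 3rd, 5th, ... of the partial from the right).
  doubled (with −9 where >9): 2 1 2 7 4 7 2 5 9 → sum 39
  kept as-is: 5 4 3 8 3 2 5 7 8 → sum 45
Total = 39 + 45 = 84.
Check digit = (10 − (84 mod 10)) mod 10 = 6.

6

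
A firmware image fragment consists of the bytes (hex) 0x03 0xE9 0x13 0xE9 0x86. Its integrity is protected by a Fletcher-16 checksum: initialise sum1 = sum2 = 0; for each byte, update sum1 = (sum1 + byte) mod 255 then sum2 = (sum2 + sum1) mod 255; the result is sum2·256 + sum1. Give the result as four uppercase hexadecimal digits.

Running sums (mod 255):
  after byte 0 (0x03): sum1=3, sum2=3
  after byte 1 (0xE9): sum1=236, sum2=239
  after byte 2 (0x13): sum1=0, sum2=239
  after byte 3 (0xE9): sum1=233, sum2=217
  after byte 4 (0x86): sum1=112, sum2=74
Checksum = sum2·256 + sum1 = 74·256 + 112 = 19056 = 0x4A70.

4A70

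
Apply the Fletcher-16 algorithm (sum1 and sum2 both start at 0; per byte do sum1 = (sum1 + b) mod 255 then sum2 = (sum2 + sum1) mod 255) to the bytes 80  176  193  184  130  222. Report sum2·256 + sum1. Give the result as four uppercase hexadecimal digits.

Running sums (mod 255):
  after byte 0 (80): sum1=80, sum2=80
  after byte 1 (176): sum1=1, sum2=81
  after byte 2 (193): sum1=194, sum2=20
  after byte 3 (184): sum1=123, sum2=143
  after byte 4 (130): sum1=253, sum2=141
  after byte 5 (222): sum1=220, sum2=106
Checksum = sum2·256 + sum1 = 106·256 + 220 = 27356 = 0x6ADC.

6ADC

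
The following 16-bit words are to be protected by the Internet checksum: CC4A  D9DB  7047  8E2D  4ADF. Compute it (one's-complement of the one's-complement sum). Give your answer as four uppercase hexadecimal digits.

1085

One's-complement addition (fold any carry out of bit 15 back into bit 0):
  0xCC4A + 0xD9DB = 0x1A625 → wrap carry → 0xA626
  0xA626 + 0x7047 = 0x1166D → wrap carry → 0x166E
  0x166E + 0x8E2D = 0x0A49B
  0xA49B + 0x4ADF = 0x0EF7A
One's-complement sum = 0xEF7A.
Checksum = ~0xEF7A & 0xFFFF = 0x1085.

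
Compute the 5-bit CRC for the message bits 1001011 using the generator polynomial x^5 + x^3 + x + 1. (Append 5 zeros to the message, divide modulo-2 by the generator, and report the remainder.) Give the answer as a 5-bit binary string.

Append 5 zeros: 100101100000. Divide by 101011 (XOR where the leading bit is 1):
  pos 0: 100101 XOR 101011 = 001110
  pos 2: 111010 XOR 101011 = 010001
  pos 3: 100010 XOR 101011 = 001001
  pos 5: 100100 XOR 101011 = 001111
Remainder (last 5 bits) = 11110. This is the CRC / FCS.

11110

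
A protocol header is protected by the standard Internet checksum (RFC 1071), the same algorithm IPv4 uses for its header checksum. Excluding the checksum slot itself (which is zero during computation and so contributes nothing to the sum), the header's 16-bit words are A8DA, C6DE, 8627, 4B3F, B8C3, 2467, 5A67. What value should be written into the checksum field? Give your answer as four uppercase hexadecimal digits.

One's-complement addition (fold any carry out of bit 15 back into bit 0):
  0xA8DA + 0xC6DE = 0x16FB8 → wrap carry → 0x6FB9
  0x6FB9 + 0x8627 = 0x0F5E0
  0xF5E0 + 0x4B3F = 0x1411F → wrap carry → 0x4120
  0x4120 + 0xB8C3 = 0x0F9E3
  0xF9E3 + 0x2467 = 0x11E4A → wrap carry → 0x1E4B
  0x1E4B + 0x5A67 = 0x078B2
One's-complement sum = 0x78B2.
Checksum = ~0x78B2 & 0xFFFF = 0x874D.

874D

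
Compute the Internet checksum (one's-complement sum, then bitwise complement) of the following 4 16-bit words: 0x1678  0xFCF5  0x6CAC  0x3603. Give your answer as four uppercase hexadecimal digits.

49E2

One's-complement addition (fold any carry out of bit 15 back into bit 0):
  0x1678 + 0xFCF5 = 0x1136D → wrap carry → 0x136E
  0x136E + 0x6CAC = 0x0801A
  0x801A + 0x3603 = 0x0B61D
One's-complement sum = 0xB61D.
Checksum = ~0xB61D & 0xFFFF = 0x49E2.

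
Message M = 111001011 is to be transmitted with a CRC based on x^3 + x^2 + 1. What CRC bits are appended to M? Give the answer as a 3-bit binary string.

Append 3 zeros: 111001011000. Divide by 1101 (XOR where the leading bit is 1):
  pos 0: 1110 XOR 1101 = 0011
  pos 2: 1101 XOR 1101 = 0000
  pos 7: 1100 XOR 1101 = 0001
Remainder (last 3 bits) = 010. This is the CRC / FCS.

010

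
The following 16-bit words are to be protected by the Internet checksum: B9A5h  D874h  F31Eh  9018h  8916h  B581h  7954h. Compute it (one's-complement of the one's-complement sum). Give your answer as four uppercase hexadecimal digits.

32C1

One's-complement addition (fold any carry out of bit 15 back into bit 0):
  0xB9A5 + 0xD874 = 0x19219 → wrap carry → 0x921A
  0x921A + 0xF31E = 0x18538 → wrap carry → 0x8539
  0x8539 + 0x9018 = 0x11551 → wrap carry → 0x1552
  0x1552 + 0x8916 = 0x09E68
  0x9E68 + 0xB581 = 0x153E9 → wrap carry → 0x53EA
  0x53EA + 0x7954 = 0x0CD3E
One's-complement sum = 0xCD3E.
Checksum = ~0xCD3E & 0xFFFF = 0x32C1.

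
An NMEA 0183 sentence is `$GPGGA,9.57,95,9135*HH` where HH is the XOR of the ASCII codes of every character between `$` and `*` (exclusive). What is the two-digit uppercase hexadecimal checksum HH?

XOR the ASCII codes of the payload characters:
  'G' = 0x47 → acc = 0x47
  'P' = 0x50 → acc = 0x17
  'G' = 0x47 → acc = 0x50
  'G' = 0x47 → acc = 0x17
  'A' = 0x41 → acc = 0x56
  ',' = 0x2C → acc = 0x7A
  '9' = 0x39 → acc = 0x43
  '.' = 0x2E → acc = 0x6D
  '5' = 0x35 → acc = 0x58
  '7' = 0x37 → acc = 0x6F
  ',' = 0x2C → acc = 0x43
  '9' = 0x39 → acc = 0x7A
  '5' = 0x35 → acc = 0x4F
  ',' = 0x2C → acc = 0x63
  '9' = 0x39 → acc = 0x5A
  '1' = 0x31 → acc = 0x6B
  '3' = 0x33 → acc = 0x58
  '5' = 0x35 → acc = 0x6D
Checksum = 0x6D.

6D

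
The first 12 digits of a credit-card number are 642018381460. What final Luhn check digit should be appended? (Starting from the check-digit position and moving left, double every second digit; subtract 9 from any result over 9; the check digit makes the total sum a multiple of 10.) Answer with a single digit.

1

Partial digits right→left: 0 6 4 1 8 3 8 1 0 2 4 6
Double every second digit counting from the check-digit position (so the 1st, 3rd, 5th, ... of the partial from the right).
  doubled (with −9 where >9): 0 8 7 7 0 8 → sum 30
  kept as-is: 6 1 3 1 2 6 → sum 19
Total = 30 + 19 = 49.
Check digit = (10 − (49 mod 10)) mod 10 = 1.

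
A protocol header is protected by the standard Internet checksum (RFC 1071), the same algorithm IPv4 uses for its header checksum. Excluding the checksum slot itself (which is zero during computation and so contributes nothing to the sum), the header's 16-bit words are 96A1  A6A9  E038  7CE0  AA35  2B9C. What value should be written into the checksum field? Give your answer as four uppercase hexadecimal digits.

One's-complement addition (fold any carry out of bit 15 back into bit 0):
  0x96A1 + 0xA6A9 = 0x13D4A → wrap carry → 0x3D4B
  0x3D4B + 0xE038 = 0x11D83 → wrap carry → 0x1D84
  0x1D84 + 0x7CE0 = 0x09A64
  0x9A64 + 0xAA35 = 0x14499 → wrap carry → 0x449A
  0x449A + 0x2B9C = 0x07036
One's-complement sum = 0x7036.
Checksum = ~0x7036 & 0xFFFF = 0x8FC9.

8FC9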